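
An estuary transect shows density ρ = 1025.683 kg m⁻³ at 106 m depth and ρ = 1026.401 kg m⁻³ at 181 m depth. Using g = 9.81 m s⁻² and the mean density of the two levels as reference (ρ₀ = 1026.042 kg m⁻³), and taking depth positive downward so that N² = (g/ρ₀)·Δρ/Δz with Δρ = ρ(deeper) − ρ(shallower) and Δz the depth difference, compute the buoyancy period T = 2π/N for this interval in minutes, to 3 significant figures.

10.9 min

Δρ = 1026.401 − 1025.683 = 0.718 kg m⁻³ over Δz = 181 − 106 = 75 m.
N² = (9.81/1026.042) × (0.718/75) = 9.1531 × 10⁻⁵ s⁻².
N = √(9.1531 × 10⁻⁵) = 9.5672 × 10⁻³ rad s⁻¹, so T = 2π/N = 656.74 s = 10.946 min ≈ 10.9 min.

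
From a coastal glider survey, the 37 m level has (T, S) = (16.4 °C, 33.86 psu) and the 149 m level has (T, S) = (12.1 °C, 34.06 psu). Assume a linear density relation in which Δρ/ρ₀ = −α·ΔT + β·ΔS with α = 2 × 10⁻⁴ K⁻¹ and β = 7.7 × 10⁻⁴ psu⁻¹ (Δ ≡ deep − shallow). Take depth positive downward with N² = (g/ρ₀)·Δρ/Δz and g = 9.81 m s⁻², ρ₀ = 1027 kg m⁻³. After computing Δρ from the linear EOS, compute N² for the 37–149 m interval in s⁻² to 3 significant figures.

ΔT = -4.3 K, ΔS = +0.20 psu (deep − shallow).
Δρ/ρ₀ = −αΔT + βΔS = 8.60 × 10⁻⁴ + 1.54 × 10⁻⁴ = 1.014 × 10⁻³, so Δρ ≈ 1.041 kg m⁻³.
N² = (g/ρ₀)·Δρ/Δz = g·(Δρ/ρ₀)/Δz = 9.81 × 1.014 × 10⁻³ / 112 = 8.8816 × 10⁻⁵ s⁻² ≈ 8.88 × 10⁻⁵ s⁻².

8.88 × 10⁻⁵ s⁻²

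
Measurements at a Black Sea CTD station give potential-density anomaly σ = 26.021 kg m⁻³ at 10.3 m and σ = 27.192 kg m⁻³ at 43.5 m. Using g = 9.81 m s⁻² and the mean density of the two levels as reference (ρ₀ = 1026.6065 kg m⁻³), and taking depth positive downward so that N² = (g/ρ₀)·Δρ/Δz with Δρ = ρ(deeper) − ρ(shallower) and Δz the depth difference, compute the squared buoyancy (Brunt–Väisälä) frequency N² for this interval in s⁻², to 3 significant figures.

3.37 × 10⁻⁴ s⁻²

Δρ = 1027.192 − 1026.021 = 1.171 kg m⁻³ over Δz = 43.5 − 10.3 = 33.2 m.
N² = (9.81/1026.6065) × (1.171/33.2) = 3.3704 × 10⁻⁴ s⁻² ≈ 3.37 × 10⁻⁴ s⁻².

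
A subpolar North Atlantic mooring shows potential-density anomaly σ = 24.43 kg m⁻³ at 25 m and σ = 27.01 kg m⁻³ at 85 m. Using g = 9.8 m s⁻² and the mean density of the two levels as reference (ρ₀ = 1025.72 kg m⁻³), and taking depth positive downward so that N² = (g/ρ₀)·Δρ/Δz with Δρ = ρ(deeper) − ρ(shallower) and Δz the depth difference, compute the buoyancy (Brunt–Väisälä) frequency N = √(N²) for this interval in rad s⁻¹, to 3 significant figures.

Δρ = 1027.01 − 1024.43 = 2.58 kg m⁻³ over Δz = 85 − 25 = 60 m.
N² = (9.8/1025.72) × (2.58/60) = 4.1083 × 10⁻⁴ s⁻².
N = √(4.1083 × 10⁻⁴) = 0.020269 rad s⁻¹ ≈ 0.0203 rad s⁻¹.

0.0203 rad s⁻¹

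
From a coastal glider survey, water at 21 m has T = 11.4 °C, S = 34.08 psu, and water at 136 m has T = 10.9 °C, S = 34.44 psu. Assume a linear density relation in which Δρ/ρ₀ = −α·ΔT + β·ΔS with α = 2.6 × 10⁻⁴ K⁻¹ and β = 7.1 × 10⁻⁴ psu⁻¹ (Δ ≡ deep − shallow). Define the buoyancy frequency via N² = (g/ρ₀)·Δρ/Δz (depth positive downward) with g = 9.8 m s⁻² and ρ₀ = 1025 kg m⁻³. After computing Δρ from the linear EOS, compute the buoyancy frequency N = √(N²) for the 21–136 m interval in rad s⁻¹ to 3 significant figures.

5.73 × 10⁻³ rad s⁻¹

ΔT = -0.5 K, ΔS = +0.36 psu (deep − shallow).
Δρ/ρ₀ = −αΔT + βΔS = 1.30 × 10⁻⁴ + 2.556 × 10⁻⁴ = 3.856 × 10⁻⁴, so Δρ ≈ 0.3952 kg m⁻³.
N² = (g/ρ₀)·Δρ/Δz = g·(Δρ/ρ₀)/Δz = 9.8 × 3.856 × 10⁻⁴ / 115 = 3.2860 × 10⁻⁵ s⁻².
N = √(3.2860 × 10⁻⁵) = 5.7324 × 10⁻³ rad s⁻¹ ≈ 5.73 × 10⁻³ rad s⁻¹.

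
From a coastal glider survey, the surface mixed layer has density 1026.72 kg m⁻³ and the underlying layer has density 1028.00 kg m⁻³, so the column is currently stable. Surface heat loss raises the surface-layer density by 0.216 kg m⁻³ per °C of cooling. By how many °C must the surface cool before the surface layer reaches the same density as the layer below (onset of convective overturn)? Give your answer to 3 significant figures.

5.93 °C

Density deficit of the surface layer: 1028.00 − 1026.72 = 1.28 kg m⁻³.
Required change = 1.28 / 0.216 = 5.93 °C.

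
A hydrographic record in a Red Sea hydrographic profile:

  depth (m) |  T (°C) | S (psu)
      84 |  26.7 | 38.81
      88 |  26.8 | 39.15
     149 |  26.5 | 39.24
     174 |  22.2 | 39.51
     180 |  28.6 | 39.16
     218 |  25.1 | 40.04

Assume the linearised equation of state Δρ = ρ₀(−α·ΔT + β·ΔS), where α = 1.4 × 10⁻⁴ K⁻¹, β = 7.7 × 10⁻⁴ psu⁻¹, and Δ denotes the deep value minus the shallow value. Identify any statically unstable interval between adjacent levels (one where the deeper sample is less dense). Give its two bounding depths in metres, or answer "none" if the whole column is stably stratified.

Evaluate Δρ/ρ₀ = −αΔT + βΔS across each adjacent pair:
  84–88 m: −αΔT+βΔS = −(1.4 × 10⁻⁴)(+0.1)+(7.7 × 10⁻⁴)(+0.34) = 2.5 × 10⁻⁴ → stable
  88–149 m: −αΔT+βΔS = −(1.4 × 10⁻⁴)(-0.3)+(7.7 × 10⁻⁴)(+0.09) = 1.1 × 10⁻⁴ → stable
  149–174 m: −αΔT+βΔS = −(1.4 × 10⁻⁴)(-4.3)+(7.7 × 10⁻⁴)(+0.27) = 8.1 × 10⁻⁴ → stable
  174–180 m: −αΔT+βΔS = −(1.4 × 10⁻⁴)(+6.4)+(7.7 × 10⁻⁴)(-0.35) = -1.2 × 10⁻³ → UNSTABLE
  180–218 m: −αΔT+βΔS = −(1.4 × 10⁻⁴)(-3.5)+(7.7 × 10⁻⁴)(+0.88) = 1.2 × 10⁻³ → stable
The 174–180 m interval has Δρ < 0: lighter water underlies denser water.

174–180 m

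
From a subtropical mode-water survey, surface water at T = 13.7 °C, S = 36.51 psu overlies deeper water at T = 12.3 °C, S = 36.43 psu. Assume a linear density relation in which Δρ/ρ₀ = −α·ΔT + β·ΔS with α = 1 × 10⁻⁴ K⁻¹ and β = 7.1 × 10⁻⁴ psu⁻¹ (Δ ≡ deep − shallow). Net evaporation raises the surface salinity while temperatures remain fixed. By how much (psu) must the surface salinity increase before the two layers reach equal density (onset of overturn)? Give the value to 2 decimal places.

Neutral buoyancy requires −α(T_deep − T_surf) + β(S_deep − S_surf′) = 0.
S_surf′ = S_deep − (α/β)·ΔT = 36.43 − (1 × 10⁻⁴/7.1 × 10⁻⁴)·(-1.4) = 36.6272 psu.
Increase required: 36.6272 − 36.51 = 0.1172 psu.

0.12 psu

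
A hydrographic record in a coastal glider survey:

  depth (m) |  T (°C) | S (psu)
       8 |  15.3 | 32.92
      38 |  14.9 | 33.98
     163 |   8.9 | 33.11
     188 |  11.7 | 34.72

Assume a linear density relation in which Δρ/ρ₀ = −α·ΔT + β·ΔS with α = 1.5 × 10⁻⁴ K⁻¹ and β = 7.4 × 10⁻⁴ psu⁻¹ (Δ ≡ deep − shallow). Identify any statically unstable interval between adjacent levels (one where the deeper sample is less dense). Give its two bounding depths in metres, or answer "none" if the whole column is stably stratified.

Evaluate Δρ/ρ₀ = −αΔT + βΔS across each adjacent pair:
  8–38 m: −αΔT+βΔS = −(1.5 × 10⁻⁴)(-0.4)+(7.4 × 10⁻⁴)(+1.06) = 8.4 × 10⁻⁴ → stable
  38–163 m: −αΔT+βΔS = −(1.5 × 10⁻⁴)(-6.0)+(7.4 × 10⁻⁴)(-0.87) = 2.6 × 10⁻⁴ → stable
  163–188 m: −αΔT+βΔS = −(1.5 × 10⁻⁴)(+2.8)+(7.4 × 10⁻⁴)(+1.61) = 7.7 × 10⁻⁴ → stable
Every interval has Δρ > 0: the column is stably stratified throughout.

none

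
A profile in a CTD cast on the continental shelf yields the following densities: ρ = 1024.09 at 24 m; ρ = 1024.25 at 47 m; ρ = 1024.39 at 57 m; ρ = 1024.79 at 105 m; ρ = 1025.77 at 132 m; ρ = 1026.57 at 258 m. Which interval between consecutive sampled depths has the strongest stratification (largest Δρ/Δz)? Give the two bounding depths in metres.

105–132 m

Compute the density gradient over each adjacent pair:
  24–47 m: Δρ/Δz = 0.16/23 = 7.0 × 10⁻³ kg m⁻⁴
  47–57 m: Δρ/Δz = 0.14/10 = 0.014 kg m⁻⁴
  57–105 m: Δρ/Δz = 0.40/48 = 8.3 × 10⁻³ kg m⁻⁴
  105–132 m: Δρ/Δz = 0.98/27 = 0.036 kg m⁻⁴
  132–258 m: Δρ/Δz = 0.80/126 = 6.3 × 10⁻³ kg m⁻⁴
The largest gradient is in the 105–132 m interval — the pycnocline.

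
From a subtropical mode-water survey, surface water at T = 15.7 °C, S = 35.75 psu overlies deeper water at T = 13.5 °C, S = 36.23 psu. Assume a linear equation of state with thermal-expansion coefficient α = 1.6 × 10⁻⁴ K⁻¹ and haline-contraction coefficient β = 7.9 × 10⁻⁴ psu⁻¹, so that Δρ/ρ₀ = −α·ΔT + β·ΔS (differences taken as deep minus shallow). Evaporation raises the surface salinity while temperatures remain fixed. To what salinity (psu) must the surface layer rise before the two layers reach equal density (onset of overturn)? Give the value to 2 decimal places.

Neutral buoyancy requires −α(T_deep − T_surf) + β(S_deep − S_surf′) = 0.
S_surf′ = S_deep − (α/β)·ΔT = 36.23 − (1.6 × 10⁻⁴/7.9 × 10⁻⁴)·(-2.2) = 36.6756 psu.
Increase required: 36.6756 − 35.75 = 0.9256 psu.

36.68 psu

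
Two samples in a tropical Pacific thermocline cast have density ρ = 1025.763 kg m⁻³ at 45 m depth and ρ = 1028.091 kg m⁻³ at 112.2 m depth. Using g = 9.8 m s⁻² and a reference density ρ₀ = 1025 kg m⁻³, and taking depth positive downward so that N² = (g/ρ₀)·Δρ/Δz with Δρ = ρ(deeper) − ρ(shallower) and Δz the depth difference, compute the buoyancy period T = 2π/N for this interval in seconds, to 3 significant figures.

345 s

Δρ = 1028.091 − 1025.763 = 2.328 kg m⁻³ over Δz = 112.2 − 45 = 67.2 m.
N² = (9.8/1025) × (2.328/67.2) = 3.3122 × 10⁻⁴ s⁻².
N = √(3.3122 × 10⁻⁴) = 0.018199 rad s⁻¹, so T = 2π/N = 345.25 s ≈ 345 s.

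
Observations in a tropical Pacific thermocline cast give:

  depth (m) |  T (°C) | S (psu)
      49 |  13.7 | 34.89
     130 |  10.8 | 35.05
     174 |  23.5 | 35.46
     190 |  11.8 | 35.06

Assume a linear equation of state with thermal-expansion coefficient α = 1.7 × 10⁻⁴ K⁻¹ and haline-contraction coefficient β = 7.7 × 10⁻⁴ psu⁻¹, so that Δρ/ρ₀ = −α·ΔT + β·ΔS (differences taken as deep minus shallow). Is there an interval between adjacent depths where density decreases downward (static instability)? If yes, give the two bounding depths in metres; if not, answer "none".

130–174 m

Evaluate Δρ/ρ₀ = −αΔT + βΔS across each adjacent pair:
  49–130 m: −αΔT+βΔS = −(1.7 × 10⁻⁴)(-2.9)+(7.7 × 10⁻⁴)(+0.16) = 6.2 × 10⁻⁴ → stable
  130–174 m: −αΔT+βΔS = −(1.7 × 10⁻⁴)(+12.7)+(7.7 × 10⁻⁴)(+0.41) = -1.8 × 10⁻³ → UNSTABLE
  174–190 m: −αΔT+βΔS = −(1.7 × 10⁻⁴)(-11.7)+(7.7 × 10⁻⁴)(-0.40) = 1.7 × 10⁻³ → stable
The 130–174 m interval has Δρ < 0: lighter water underlies denser water.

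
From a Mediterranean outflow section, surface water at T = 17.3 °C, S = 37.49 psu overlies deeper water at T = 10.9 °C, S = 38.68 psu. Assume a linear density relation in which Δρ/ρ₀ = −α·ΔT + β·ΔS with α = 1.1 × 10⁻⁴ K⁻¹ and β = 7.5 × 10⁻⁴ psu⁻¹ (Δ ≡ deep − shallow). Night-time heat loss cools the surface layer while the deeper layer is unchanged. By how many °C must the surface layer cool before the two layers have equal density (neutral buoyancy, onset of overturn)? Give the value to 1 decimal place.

14.5 °C

Neutral buoyancy requires Δρ = 0, i.e. −α(T_deep − T_surf′) + β(S_deep − S_surf) = 0.
T_surf′ = T_deep − (β/α)·ΔS = 10.9 − (7.5 × 10⁻⁴/1.1 × 10⁻⁴)·(+1.19) = 2.786 °C.
Cooling required: 17.3 − (2.786) = 14.514 °C.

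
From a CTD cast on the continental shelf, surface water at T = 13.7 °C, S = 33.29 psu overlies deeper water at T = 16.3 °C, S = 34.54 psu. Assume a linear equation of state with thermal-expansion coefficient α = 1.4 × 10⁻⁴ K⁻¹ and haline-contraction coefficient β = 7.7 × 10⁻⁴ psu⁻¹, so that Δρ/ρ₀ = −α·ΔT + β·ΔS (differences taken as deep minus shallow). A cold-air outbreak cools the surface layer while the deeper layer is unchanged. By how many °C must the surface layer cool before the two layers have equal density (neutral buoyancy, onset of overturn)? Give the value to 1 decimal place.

Neutral buoyancy requires Δρ = 0, i.e. −α(T_deep − T_surf′) + β(S_deep − S_surf) = 0.
T_surf′ = T_deep − (β/α)·ΔS = 16.3 − (7.7 × 10⁻⁴/1.4 × 10⁻⁴)·(+1.25) = 9.425 °C.
Cooling required: 13.7 − (9.425) = 4.275 °C.

4.3 °C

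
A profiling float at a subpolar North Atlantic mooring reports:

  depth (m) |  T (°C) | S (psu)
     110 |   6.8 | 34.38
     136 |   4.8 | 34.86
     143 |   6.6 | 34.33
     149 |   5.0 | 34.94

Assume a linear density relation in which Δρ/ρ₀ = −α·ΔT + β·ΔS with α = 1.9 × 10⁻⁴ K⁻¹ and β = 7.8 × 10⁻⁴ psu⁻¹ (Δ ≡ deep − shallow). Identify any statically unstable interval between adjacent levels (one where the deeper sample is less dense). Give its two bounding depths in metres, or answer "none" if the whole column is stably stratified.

Evaluate Δρ/ρ₀ = −αΔT + βΔS across each adjacent pair:
  110–136 m: −αΔT+βΔS = −(1.9 × 10⁻⁴)(-2.0)+(7.8 × 10⁻⁴)(+0.48) = 7.5 × 10⁻⁴ → stable
  136–143 m: −αΔT+βΔS = −(1.9 × 10⁻⁴)(+1.8)+(7.8 × 10⁻⁴)(-0.53) = -7.6 × 10⁻⁴ → UNSTABLE
  143–149 m: −αΔT+βΔS = −(1.9 × 10⁻⁴)(-1.6)+(7.8 × 10⁻⁴)(+0.61) = 7.8 × 10⁻⁴ → stable
The 136–143 m interval has Δρ < 0: lighter water underlies denser water.

136–143 m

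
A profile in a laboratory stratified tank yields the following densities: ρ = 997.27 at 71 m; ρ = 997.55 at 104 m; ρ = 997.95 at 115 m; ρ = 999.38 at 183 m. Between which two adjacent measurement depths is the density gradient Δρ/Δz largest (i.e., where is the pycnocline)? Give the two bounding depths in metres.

104–115 m

Compute the density gradient over each adjacent pair:
  71–104 m: Δρ/Δz = 0.28/33 = 8.5 × 10⁻³ kg m⁻⁴
  104–115 m: Δρ/Δz = 0.40/11 = 0.036 kg m⁻⁴
  115–183 m: Δρ/Δz = 1.43/68 = 0.021 kg m⁻⁴
The largest gradient is in the 104–115 m interval — the pycnocline.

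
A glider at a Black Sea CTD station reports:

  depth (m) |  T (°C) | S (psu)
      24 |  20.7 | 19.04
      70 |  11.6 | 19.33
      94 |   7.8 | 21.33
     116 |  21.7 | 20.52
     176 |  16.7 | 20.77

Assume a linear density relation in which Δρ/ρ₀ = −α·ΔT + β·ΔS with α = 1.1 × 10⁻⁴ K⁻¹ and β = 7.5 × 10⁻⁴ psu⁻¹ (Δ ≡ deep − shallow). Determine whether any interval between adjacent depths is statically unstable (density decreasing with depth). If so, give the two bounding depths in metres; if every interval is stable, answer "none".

94–116 m

Evaluate Δρ/ρ₀ = −αΔT + βΔS across each adjacent pair:
  24–70 m: −αΔT+βΔS = −(1.1 × 10⁻⁴)(-9.1)+(7.5 × 10⁻⁴)(+0.29) = 1.2 × 10⁻³ → stable
  70–94 m: −αΔT+βΔS = −(1.1 × 10⁻⁴)(-3.8)+(7.5 × 10⁻⁴)(+2.00) = 1.9 × 10⁻³ → stable
  94–116 m: −αΔT+βΔS = −(1.1 × 10⁻⁴)(+13.9)+(7.5 × 10⁻⁴)(-0.81) = -2.1 × 10⁻³ → UNSTABLE
  116–176 m: −αΔT+βΔS = −(1.1 × 10⁻⁴)(-5.0)+(7.5 × 10⁻⁴)(+0.25) = 7.4 × 10⁻⁴ → stable
The 94–116 m interval has Δρ < 0: lighter water underlies denser water.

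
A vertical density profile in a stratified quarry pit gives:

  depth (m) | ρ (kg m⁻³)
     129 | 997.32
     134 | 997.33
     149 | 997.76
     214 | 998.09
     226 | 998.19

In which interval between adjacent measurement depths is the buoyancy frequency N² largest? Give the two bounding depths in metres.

134–149 m

Compute the density gradient over each adjacent pair:
  129–134 m: Δρ/Δz = 0.01/5 = 2.0 × 10⁻³ kg m⁻⁴
  134–149 m: Δρ/Δz = 0.43/15 = 0.029 kg m⁻⁴
  149–214 m: Δρ/Δz = 0.33/65 = 5.1 × 10⁻³ kg m⁻⁴
  214–226 m: Δρ/Δz = 0.10/12 = 8.3 × 10⁻³ kg m⁻⁴
The largest gradient is in the 134–149 m interval — the pycnocline.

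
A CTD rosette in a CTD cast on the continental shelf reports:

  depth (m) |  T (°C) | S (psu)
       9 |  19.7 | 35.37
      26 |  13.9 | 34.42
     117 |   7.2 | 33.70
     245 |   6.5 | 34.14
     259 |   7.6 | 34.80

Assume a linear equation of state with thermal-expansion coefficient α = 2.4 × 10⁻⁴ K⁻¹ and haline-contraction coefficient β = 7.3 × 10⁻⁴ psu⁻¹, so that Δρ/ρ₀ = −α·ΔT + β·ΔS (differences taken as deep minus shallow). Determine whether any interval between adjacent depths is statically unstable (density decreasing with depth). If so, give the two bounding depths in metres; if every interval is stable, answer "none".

none

Evaluate Δρ/ρ₀ = −αΔT + βΔS across each adjacent pair:
  9–26 m: −αΔT+βΔS = −(2.4 × 10⁻⁴)(-5.8)+(7.3 × 10⁻⁴)(-0.95) = 7.0 × 10⁻⁴ → stable
  26–117 m: −αΔT+βΔS = −(2.4 × 10⁻⁴)(-6.7)+(7.3 × 10⁻⁴)(-0.72) = 1.1 × 10⁻³ → stable
  117–245 m: −αΔT+βΔS = −(2.4 × 10⁻⁴)(-0.7)+(7.3 × 10⁻⁴)(+0.44) = 4.9 × 10⁻⁴ → stable
  245–259 m: −αΔT+βΔS = −(2.4 × 10⁻⁴)(+1.1)+(7.3 × 10⁻⁴)(+0.66) = 2.2 × 10⁻⁴ → stable
Every interval has Δρ > 0: the column is stably stratified throughout.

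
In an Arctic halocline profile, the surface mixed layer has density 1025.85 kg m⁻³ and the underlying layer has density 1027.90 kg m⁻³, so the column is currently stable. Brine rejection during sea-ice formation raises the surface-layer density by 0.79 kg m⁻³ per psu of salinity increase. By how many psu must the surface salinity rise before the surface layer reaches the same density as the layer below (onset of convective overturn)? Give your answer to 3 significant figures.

Density deficit of the surface layer: 1027.90 − 1025.85 = 2.05 kg m⁻³.
Required change = 2.05 / 0.79 = 2.59 psu.

2.59 psu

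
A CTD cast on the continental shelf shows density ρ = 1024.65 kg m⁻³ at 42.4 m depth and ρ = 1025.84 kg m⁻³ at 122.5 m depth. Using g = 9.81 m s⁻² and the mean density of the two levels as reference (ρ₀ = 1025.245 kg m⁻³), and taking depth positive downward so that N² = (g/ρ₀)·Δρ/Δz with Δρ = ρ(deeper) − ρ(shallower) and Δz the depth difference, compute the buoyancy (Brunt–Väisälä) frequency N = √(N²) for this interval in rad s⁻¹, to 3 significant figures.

Δρ = 1025.84 − 1024.65 = 1.19 kg m⁻³ over Δz = 122.5 − 42.4 = 80.1 m.
N² = (9.81/1025.245) × (1.19/80.1) = 1.4215 × 10⁻⁴ s⁻².
N = √(1.4215 × 10⁻⁴) = 0.011923 rad s⁻¹ ≈ 0.0119 rad s⁻¹.

0.0119 rad s⁻¹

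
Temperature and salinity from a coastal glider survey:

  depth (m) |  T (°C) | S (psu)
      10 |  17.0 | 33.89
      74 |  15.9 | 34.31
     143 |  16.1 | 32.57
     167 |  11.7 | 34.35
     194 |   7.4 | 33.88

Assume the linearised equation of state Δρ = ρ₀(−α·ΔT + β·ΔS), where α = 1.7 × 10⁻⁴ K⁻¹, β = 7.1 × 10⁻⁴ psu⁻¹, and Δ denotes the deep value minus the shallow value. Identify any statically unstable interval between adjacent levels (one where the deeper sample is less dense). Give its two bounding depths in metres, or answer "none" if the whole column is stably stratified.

Evaluate Δρ/ρ₀ = −αΔT + βΔS across each adjacent pair:
  10–74 m: −αΔT+βΔS = −(1.7 × 10⁻⁴)(-1.1)+(7.1 × 10⁻⁴)(+0.42) = 4.9 × 10⁻⁴ → stable
  74–143 m: −αΔT+βΔS = −(1.7 × 10⁻⁴)(+0.2)+(7.1 × 10⁻⁴)(-1.74) = -1.3 × 10⁻³ → UNSTABLE
  143–167 m: −αΔT+βΔS = −(1.7 × 10⁻⁴)(-4.4)+(7.1 × 10⁻⁴)(+1.78) = 2.0 × 10⁻³ → stable
  167–194 m: −αΔT+βΔS = −(1.7 × 10⁻⁴)(-4.3)+(7.1 × 10⁻⁴)(-0.47) = 4.0 × 10⁻⁴ → stable
The 74–143 m interval has Δρ < 0: lighter water underlies denser water.

74–143 m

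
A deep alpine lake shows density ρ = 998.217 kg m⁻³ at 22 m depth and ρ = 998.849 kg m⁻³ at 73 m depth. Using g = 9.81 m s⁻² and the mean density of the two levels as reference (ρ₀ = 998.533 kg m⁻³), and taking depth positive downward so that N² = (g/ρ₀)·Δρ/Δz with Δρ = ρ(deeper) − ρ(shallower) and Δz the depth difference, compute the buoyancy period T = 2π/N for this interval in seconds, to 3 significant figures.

Δρ = 998.849 − 998.217 = 0.632 kg m⁻³ over Δz = 73 − 22 = 51 m.
N² = (9.81/998.533) × (0.632/51) = 1.2175 × 10⁻⁴ s⁻².
N = √(1.2175 × 10⁻⁴) = 0.011034 rad s⁻¹, so T = 2π/N = 569.44 s ≈ 569 s.

569 s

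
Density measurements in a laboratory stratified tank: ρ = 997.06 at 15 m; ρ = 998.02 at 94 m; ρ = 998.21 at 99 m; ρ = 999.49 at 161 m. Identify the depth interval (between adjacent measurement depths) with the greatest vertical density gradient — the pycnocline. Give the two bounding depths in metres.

Compute the density gradient over each adjacent pair:
  15–94 m: Δρ/Δz = 0.96/79 = 0.012 kg m⁻⁴
  94–99 m: Δρ/Δz = 0.19/5 = 0.038 kg m⁻⁴
  99–161 m: Δρ/Δz = 1.28/62 = 0.021 kg m⁻⁴
The largest gradient is in the 94–99 m interval — the pycnocline.

94–99 m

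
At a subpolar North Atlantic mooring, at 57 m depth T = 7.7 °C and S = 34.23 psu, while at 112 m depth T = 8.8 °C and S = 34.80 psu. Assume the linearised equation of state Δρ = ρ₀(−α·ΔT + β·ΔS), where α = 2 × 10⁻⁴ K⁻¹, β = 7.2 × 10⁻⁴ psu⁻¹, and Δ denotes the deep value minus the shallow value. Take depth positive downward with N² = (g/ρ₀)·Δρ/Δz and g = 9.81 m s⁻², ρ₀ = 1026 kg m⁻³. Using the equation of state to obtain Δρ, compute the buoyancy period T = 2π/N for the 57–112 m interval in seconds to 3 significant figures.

ΔT = +1.1 K, ΔS = +0.57 psu (deep − shallow).
Δρ/ρ₀ = −αΔT + βΔS = -2.20 × 10⁻⁴ + 4.104 × 10⁻⁴ = 1.904 × 10⁻⁴, so Δρ ≈ 0.1954 kg m⁻³.
N² = (g/ρ₀)·Δρ/Δz = g·(Δρ/ρ₀)/Δz = 9.81 × 1.904 × 10⁻⁴ / 55 = 3.3960 × 10⁻⁵ s⁻².
N = √(3.3960 × 10⁻⁵) = 5.8275 × 10⁻³ rad s⁻¹ → T = 2π/N = 1.0782 × 10³ s ≈ 1.08 × 10³ s.

1.08 × 10³ s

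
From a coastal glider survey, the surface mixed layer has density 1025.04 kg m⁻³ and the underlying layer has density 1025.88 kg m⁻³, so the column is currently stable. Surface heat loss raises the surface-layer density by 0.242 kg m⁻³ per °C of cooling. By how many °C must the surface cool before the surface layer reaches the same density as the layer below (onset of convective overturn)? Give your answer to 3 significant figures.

3.47 °C

Density deficit of the surface layer: 1025.88 − 1025.04 = 0.84 kg m⁻³.
Required change = 0.84 / 0.242 = 3.47 °C.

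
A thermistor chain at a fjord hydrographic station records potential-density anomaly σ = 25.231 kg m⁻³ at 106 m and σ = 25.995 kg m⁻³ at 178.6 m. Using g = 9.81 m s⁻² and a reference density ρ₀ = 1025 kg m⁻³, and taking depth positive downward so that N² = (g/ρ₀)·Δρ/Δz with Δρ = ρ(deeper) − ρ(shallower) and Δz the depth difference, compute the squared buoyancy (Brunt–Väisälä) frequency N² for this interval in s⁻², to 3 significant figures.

1.01 × 10⁻⁴ s⁻²

Δρ = 1025.995 − 1025.231 = 0.764 kg m⁻³ over Δz = 178.6 − 106 = 72.6 m.
N² = (9.81/1025) × (0.764/72.6) = 1.0072 × 10⁻⁴ s⁻² ≈ 1.01 × 10⁻⁴ s⁻².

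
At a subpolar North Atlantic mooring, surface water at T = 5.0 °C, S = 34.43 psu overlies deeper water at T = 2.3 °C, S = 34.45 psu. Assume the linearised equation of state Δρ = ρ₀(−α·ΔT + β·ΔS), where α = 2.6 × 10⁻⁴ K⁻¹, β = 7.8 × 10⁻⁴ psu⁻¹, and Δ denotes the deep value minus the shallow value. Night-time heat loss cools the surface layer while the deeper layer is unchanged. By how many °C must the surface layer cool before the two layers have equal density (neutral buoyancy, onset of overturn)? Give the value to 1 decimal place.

Neutral buoyancy requires Δρ = 0, i.e. −α(T_deep − T_surf′) + β(S_deep − S_surf) = 0.
T_surf′ = T_deep − (β/α)·ΔS = 2.3 − (7.8 × 10⁻⁴/2.6 × 10⁻⁴)·(+0.02) = 2.240 °C.
Cooling required: 5.0 − (2.240) = 2.760 °C.

2.8 °C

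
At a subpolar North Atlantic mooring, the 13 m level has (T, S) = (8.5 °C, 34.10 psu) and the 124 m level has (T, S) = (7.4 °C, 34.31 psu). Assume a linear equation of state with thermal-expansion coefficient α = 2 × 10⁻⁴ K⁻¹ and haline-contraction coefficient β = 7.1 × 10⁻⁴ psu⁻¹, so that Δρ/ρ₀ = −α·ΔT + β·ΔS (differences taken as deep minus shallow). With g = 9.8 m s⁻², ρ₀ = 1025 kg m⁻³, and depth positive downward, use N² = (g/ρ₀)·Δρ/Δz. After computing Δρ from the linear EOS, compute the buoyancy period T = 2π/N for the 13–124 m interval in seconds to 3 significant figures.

1.10 × 10³ s

ΔT = -1.1 K, ΔS = +0.21 psu (deep − shallow).
Δρ/ρ₀ = −αΔT + βΔS = 2.20 × 10⁻⁴ + 1.491 × 10⁻⁴ = 3.691 × 10⁻⁴, so Δρ ≈ 0.3783 kg m⁻³.
N² = (g/ρ₀)·Δρ/Δz = g·(Δρ/ρ₀)/Δz = 9.8 × 3.691 × 10⁻⁴ / 111 = 3.2587 × 10⁻⁵ s⁻².
N = √(3.2587 × 10⁻⁵) = 5.7085 × 10⁻³ rad s⁻¹ → T = 2π/N = 1.1007 × 10³ s ≈ 1.10 × 10³ s.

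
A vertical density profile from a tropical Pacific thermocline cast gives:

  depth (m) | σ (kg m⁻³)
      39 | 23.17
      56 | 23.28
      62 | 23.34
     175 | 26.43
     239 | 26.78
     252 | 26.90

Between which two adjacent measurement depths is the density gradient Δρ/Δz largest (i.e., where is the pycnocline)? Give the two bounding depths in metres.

Compute the density gradient over each adjacent pair:
  39–56 m: Δρ/Δz = 0.11/17 = 6.5 × 10⁻³ kg m⁻⁴
  56–62 m: Δρ/Δz = 0.06/6 = 0.010 kg m⁻⁴
  62–175 m: Δρ/Δz = 3.09/113 = 0.027 kg m⁻⁴
  175–239 m: Δρ/Δz = 0.35/64 = 5.5 × 10⁻³ kg m⁻⁴
  239–252 m: Δρ/Δz = 0.12/13 = 9.2 × 10⁻³ kg m⁻⁴
The largest gradient is in the 62–175 m interval — the pycnocline.

62–175 m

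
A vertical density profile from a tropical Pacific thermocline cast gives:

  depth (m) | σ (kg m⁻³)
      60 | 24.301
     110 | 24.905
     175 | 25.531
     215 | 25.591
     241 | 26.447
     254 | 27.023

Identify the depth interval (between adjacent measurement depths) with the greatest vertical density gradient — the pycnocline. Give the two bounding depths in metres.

Compute the density gradient over each adjacent pair:
  60–110 m: Δρ/Δz = 0.604/50 = 0.012 kg m⁻⁴
  110–175 m: Δρ/Δz = 0.626/65 = 9.6 × 10⁻³ kg m⁻⁴
  175–215 m: Δρ/Δz = 0.060/40 = 1.5 × 10⁻³ kg m⁻⁴
  215–241 m: Δρ/Δz = 0.856/26 = 0.033 kg m⁻⁴
  241–254 m: Δρ/Δz = 0.576/13 = 0.044 kg m⁻⁴
The largest gradient is in the 241–254 m interval — the pycnocline.

241–254 m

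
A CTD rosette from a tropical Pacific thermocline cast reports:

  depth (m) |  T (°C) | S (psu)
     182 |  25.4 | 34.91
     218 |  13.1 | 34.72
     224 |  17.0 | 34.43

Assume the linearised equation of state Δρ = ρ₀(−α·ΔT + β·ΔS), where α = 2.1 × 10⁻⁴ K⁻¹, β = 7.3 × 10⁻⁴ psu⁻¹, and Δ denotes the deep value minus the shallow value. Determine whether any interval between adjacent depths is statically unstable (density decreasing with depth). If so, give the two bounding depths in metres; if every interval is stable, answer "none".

218–224 m

Evaluate Δρ/ρ₀ = −αΔT + βΔS across each adjacent pair:
  182–218 m: −αΔT+βΔS = −(2.1 × 10⁻⁴)(-12.3)+(7.3 × 10⁻⁴)(-0.19) = 2.4 × 10⁻³ → stable
  218–224 m: −αΔT+βΔS = −(2.1 × 10⁻⁴)(+3.9)+(7.3 × 10⁻⁴)(-0.29) = -1.0 × 10⁻³ → UNSTABLE
The 218–224 m interval has Δρ < 0: lighter water underlies denser water.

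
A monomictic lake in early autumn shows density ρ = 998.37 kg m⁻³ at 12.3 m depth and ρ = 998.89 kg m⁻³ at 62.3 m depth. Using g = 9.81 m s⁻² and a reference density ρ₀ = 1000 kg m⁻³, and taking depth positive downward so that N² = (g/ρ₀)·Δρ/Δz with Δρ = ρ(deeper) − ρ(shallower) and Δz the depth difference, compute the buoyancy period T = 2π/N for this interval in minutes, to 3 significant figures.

Δρ = 998.89 − 998.37 = 0.52 kg m⁻³ over Δz = 62.3 − 12.3 = 50 m.
N² = (9.81/1000) × (0.52/50) = 1.0202 × 10⁻⁴ s⁻².
N = √(1.0202 × 10⁻⁴) = 0.010100 rad s⁻¹, so T = 2π/N = 622.10 s = 10.368 min ≈ 10.4 min.

10.4 min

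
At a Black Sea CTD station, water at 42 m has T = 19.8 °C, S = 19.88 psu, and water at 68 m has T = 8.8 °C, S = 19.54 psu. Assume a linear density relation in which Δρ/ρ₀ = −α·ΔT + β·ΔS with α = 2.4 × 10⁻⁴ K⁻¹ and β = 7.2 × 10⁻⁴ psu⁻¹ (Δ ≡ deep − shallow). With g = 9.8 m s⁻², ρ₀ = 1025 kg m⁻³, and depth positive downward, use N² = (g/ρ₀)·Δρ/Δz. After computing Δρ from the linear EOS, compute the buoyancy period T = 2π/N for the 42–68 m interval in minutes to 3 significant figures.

3.49 min

ΔT = -11.0 K, ΔS = -0.34 psu (deep − shallow).
Δρ/ρ₀ = −αΔT + βΔS = 2.64 × 10⁻³ − 2.448 × 10⁻⁴ = 2.3952 × 10⁻³, so Δρ ≈ 2.455 kg m⁻³.
N² = (g/ρ₀)·Δρ/Δz = g·(Δρ/ρ₀)/Δz = 9.8 × 2.3952 × 10⁻³ / 26 = 9.0281 × 10⁻⁴ s⁻².
N = √(9.0281 × 10⁻⁴) = 0.030047 rad s⁻¹ → T = 2π/N = 209.11 s = 3.4852 min ≈ 3.49 min.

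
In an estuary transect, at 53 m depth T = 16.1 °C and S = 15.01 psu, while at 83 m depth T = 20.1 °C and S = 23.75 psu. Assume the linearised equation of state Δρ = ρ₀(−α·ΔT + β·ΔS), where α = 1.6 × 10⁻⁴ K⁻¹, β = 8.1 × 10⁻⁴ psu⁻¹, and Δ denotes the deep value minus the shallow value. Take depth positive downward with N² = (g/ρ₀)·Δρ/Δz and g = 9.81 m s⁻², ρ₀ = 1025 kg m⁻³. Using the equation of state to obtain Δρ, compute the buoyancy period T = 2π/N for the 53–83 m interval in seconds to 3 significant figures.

ΔT = +4.0 K, ΔS = +8.74 psu (deep − shallow).
Δρ/ρ₀ = −αΔT + βΔS = -6.40 × 10⁻⁴ + 7.0794 × 10⁻³ = 6.4394 × 10⁻³, so Δρ ≈ 6.600 kg m⁻³.
N² = (g/ρ₀)·Δρ/Δz = g·(Δρ/ρ₀)/Δz = 9.81 × 6.4394 × 10⁻³ / 30 = 2.1057 × 10⁻³ s⁻².
N = √(2.1057 × 10⁻³) = 0.045888 rad s⁻¹ → T = 2π/N = 136.92 s ≈ 137 s.

137 s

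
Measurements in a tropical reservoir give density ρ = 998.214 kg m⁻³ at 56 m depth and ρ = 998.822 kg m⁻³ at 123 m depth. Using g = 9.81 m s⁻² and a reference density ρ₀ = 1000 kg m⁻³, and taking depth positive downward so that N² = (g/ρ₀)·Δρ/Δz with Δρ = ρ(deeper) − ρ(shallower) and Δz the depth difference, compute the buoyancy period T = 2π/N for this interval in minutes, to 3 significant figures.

11.1 min

Δρ = 998.822 − 998.214 = 0.608 kg m⁻³ over Δz = 123 − 56 = 67 m.
N² = (9.81/1000) × (0.608/67) = 8.9022 × 10⁻⁵ s⁻².
N = √(8.9022 × 10⁻⁵) = 9.4351 × 10⁻³ rad s⁻¹, so T = 2π/N = 665.94 s = 11.099 min ≈ 11.1 min.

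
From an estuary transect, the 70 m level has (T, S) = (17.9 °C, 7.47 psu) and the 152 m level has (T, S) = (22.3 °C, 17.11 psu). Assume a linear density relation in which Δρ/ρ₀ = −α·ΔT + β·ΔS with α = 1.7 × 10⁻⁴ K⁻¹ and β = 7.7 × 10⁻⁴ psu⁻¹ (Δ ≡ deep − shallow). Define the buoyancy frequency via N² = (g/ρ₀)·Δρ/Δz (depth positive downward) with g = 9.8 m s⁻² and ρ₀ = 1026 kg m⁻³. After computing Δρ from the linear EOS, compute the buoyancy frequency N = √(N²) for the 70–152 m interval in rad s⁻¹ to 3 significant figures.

0.0282 rad s⁻¹

ΔT = +4.4 K, ΔS = +9.64 psu (deep − shallow).
Δρ/ρ₀ = −αΔT + βΔS = -7.48 × 10⁻⁴ + 7.4228 × 10⁻³ = 6.6748 × 10⁻³, so Δρ ≈ 6.848 kg m⁻³.
N² = (g/ρ₀)·Δρ/Δz = g·(Δρ/ρ₀)/Δz = 9.8 × 6.6748 × 10⁻³ / 82 = 7.9772 × 10⁻⁴ s⁻².
N = √(7.9772 × 10⁻⁴) = 0.028244 rad s⁻¹ ≈ 0.0282 rad s⁻¹.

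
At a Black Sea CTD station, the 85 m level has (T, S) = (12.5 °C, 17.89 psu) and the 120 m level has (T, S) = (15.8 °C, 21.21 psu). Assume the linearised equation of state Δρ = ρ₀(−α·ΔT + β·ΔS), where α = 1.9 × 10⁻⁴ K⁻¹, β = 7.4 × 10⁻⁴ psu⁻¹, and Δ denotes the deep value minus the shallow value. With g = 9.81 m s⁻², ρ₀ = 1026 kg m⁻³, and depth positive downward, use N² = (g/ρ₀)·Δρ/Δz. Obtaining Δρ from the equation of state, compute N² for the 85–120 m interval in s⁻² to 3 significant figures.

5.13 × 10⁻⁴ s⁻²

ΔT = +3.3 K, ΔS = +3.32 psu (deep − shallow).
Δρ/ρ₀ = −αΔT + βΔS = -6.27 × 10⁻⁴ + 2.4568 × 10⁻³ = 1.8298 × 10⁻³, so Δρ ≈ 1.877 kg m⁻³.
N² = (g/ρ₀)·Δρ/Δz = g·(Δρ/ρ₀)/Δz = 9.81 × 1.8298 × 10⁻³ / 35 = 5.1287 × 10⁻⁴ s⁻² ≈ 5.13 × 10⁻⁴ s⁻².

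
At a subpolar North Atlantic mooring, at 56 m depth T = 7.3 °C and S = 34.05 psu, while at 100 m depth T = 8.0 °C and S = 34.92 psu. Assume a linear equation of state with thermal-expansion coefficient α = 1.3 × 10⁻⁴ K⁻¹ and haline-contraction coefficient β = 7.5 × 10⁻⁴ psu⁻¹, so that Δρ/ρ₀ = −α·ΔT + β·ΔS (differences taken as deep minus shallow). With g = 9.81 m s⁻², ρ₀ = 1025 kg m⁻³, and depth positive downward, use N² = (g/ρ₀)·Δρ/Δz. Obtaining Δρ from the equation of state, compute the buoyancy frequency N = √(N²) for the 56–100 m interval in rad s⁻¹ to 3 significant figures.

ΔT = +0.7 K, ΔS = +0.87 psu (deep − shallow).
Δρ/ρ₀ = −αΔT + βΔS = -9.10 × 10⁻⁵ + 6.525 × 10⁻⁴ = 5.615 × 10⁻⁴, so Δρ ≈ 0.5755 kg m⁻³.
N² = (g/ρ₀)·Δρ/Δz = g·(Δρ/ρ₀)/Δz = 9.81 × 5.615 × 10⁻⁴ / 44 = 1.2519 × 10⁻⁴ s⁻².
N = √(1.2519 × 10⁻⁴) = 0.011189 rad s⁻¹ ≈ 0.0112 rad s⁻¹.

0.0112 rad s⁻¹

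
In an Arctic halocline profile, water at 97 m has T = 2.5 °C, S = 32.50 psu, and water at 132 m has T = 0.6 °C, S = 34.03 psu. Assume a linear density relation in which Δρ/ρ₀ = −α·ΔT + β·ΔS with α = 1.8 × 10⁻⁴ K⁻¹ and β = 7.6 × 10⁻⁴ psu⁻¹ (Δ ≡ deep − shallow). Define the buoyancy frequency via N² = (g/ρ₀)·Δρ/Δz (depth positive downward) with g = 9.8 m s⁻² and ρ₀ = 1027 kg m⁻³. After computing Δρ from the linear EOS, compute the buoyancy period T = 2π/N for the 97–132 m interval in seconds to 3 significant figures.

306 s

ΔT = -1.9 K, ΔS = +1.53 psu (deep − shallow).
Δρ/ρ₀ = −αΔT + βΔS = 3.42 × 10⁻⁴ + 1.1628 × 10⁻³ = 1.5048 × 10⁻³, so Δρ ≈ 1.545 kg m⁻³.
N² = (g/ρ₀)·Δρ/Δz = g·(Δρ/ρ₀)/Δz = 9.8 × 1.5048 × 10⁻³ / 35 = 4.2134 × 10⁻⁴ s⁻².
N = √(4.2134 × 10⁻⁴) = 0.020527 rad s⁻¹ → T = 2π/N = 306.09 s ≈ 306 s.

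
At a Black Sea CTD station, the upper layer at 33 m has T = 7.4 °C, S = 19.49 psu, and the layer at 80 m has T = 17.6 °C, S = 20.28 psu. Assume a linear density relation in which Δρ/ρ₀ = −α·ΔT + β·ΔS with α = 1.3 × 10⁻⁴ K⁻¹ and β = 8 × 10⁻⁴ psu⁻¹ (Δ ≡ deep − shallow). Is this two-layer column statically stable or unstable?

ΔT = 17.6 − 7.4 = +10.2 K and ΔS = 20.28 − 19.49 = +0.79 psu (deep − shallow).
−αΔT = -1.326 × 10⁻³; βΔS = 6.32 × 10⁻⁴; sum Δρ/ρ₀ = -6.94 × 10⁻⁴.
Δρ/ρ₀ < 0, so Δρ < 0: deeper water is lighter → statically unstable; the column would overturn.

unstable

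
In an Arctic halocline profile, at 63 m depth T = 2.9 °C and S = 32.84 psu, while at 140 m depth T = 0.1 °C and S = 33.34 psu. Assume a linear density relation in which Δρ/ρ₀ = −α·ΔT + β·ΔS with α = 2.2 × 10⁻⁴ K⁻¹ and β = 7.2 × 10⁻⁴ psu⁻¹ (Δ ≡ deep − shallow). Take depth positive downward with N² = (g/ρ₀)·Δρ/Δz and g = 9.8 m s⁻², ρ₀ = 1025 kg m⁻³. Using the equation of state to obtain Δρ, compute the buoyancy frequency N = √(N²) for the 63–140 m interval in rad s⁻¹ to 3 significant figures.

ΔT = -2.8 K, ΔS = +0.50 psu (deep − shallow).
Δρ/ρ₀ = −αΔT + βΔS = 6.16 × 10⁻⁴ + 3.60 × 10⁻⁴ = 9.76 × 10⁻⁴, so Δρ ≈ 1.000 kg m⁻³.
N² = (g/ρ₀)·Δρ/Δz = g·(Δρ/ρ₀)/Δz = 9.8 × 9.76 × 10⁻⁴ / 77 = 1.2422 × 10⁻⁴ s⁻².
N = √(1.2422 × 10⁻⁴) = 0.011145 rad s⁻¹ ≈ 0.0111 rad s⁻¹.

0.0111 rad s⁻¹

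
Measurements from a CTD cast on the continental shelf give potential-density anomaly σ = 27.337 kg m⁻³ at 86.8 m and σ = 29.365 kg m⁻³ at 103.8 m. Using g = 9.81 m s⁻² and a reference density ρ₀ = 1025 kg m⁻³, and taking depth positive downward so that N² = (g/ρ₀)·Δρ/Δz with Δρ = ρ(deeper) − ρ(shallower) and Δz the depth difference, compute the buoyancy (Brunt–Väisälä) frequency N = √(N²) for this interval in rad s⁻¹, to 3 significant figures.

Δρ = 1029.365 − 1027.337 = 2.028 kg m⁻³ over Δz = 103.8 − 86.8 = 17 m.
N² = (9.81/1025) × (2.028/17) = 1.1417 × 10⁻³ s⁻².
N = √(1.1417 × 10⁻³) = 0.033789 rad s⁻¹ ≈ 0.0338 rad s⁻¹.

0.0338 rad s⁻¹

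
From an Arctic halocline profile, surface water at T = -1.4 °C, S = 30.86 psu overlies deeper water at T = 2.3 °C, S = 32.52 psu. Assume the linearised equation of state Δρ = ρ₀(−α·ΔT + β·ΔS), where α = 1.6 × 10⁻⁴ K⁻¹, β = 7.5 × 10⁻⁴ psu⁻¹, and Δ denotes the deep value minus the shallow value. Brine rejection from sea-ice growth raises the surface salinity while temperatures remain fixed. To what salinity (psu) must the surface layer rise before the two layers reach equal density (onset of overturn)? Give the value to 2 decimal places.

Neutral buoyancy requires −α(T_deep − T_surf) + β(S_deep − S_surf′) = 0.
S_surf′ = S_deep − (α/β)·ΔT = 32.52 − (1.6 × 10⁻⁴/7.5 × 10⁻⁴)·(+3.7) = 31.7307 psu.
Increase required: 31.7307 − 30.86 = 0.8707 psu.

31.73 psu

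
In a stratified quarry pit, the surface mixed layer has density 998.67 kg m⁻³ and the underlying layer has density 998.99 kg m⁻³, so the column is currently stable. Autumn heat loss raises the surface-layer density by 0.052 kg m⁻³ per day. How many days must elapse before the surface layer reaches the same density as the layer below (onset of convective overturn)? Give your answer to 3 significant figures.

Density deficit of the surface layer: 998.99 − 998.67 = 0.32 kg m⁻³.
Required change = 0.32 / 0.052 = 6.15 days.

6.15 days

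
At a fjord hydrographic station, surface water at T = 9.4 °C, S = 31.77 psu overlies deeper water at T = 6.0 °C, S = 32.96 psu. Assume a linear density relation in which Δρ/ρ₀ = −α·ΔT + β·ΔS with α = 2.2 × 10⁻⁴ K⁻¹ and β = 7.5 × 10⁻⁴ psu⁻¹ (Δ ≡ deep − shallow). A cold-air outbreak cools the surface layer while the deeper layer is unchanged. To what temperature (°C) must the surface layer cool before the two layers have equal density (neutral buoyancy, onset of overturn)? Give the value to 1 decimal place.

1.9 °C

Neutral buoyancy requires Δρ = 0, i.e. −α(T_deep − T_surf′) + β(S_deep − S_surf) = 0.
T_surf′ = T_deep − (β/α)·ΔS = 6.0 − (7.5 × 10⁻⁴/2.2 × 10⁻⁴)·(+1.19) = 1.943 °C.
Cooling required: 9.4 − (1.943) = 7.457 °C.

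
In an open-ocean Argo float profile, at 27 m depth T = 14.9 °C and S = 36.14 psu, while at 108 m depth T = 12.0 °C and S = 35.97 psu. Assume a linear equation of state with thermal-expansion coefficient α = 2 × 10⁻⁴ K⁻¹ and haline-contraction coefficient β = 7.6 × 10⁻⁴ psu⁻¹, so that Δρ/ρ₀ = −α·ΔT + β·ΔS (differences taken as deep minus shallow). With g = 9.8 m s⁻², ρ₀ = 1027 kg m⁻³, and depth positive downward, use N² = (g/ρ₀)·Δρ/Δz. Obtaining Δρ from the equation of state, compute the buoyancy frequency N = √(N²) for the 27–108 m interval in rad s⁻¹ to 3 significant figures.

7.39 × 10⁻³ rad s⁻¹

ΔT = -2.9 K, ΔS = -0.17 psu (deep − shallow).
Δρ/ρ₀ = −αΔT + βΔS = 5.80 × 10⁻⁴ − 1.292 × 10⁻⁴ = 4.508 × 10⁻⁴, so Δρ ≈ 0.4630 kg m⁻³.
N² = (g/ρ₀)·Δρ/Δz = g·(Δρ/ρ₀)/Δz = 9.8 × 4.508 × 10⁻⁴ / 81 = 5.4541 × 10⁻⁵ s⁻².
N = √(5.4541 × 10⁻⁵) = 7.3852 × 10⁻³ rad s⁻¹ ≈ 7.39 × 10⁻³ rad s⁻¹.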